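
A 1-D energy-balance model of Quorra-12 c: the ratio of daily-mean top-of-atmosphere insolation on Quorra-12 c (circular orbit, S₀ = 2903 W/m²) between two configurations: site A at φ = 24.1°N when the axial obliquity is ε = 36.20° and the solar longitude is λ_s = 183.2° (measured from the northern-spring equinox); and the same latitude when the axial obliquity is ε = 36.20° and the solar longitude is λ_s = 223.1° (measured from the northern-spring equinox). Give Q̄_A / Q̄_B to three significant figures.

Q̄_A / Q̄_B ≈ 1.50

— Configuration A (φ=+24.1°):
Solar declination: sin δ = sin ε · sin λ_s = sin 36.20° × sin 183.2° = -0.03297, so δ = -1.889°.
cos H₀ = −tan(+24.1°) tan(-1.889°) = 0.0148, H₀ = 1.5560 rad.
Bracket: H₀ sin φ sin δ + cos φ cos δ sin H₀ = 1.5560×0.40833×-0.03297 + 0.91283×0.99946×0.99989 = -0.020948 + 0.912237 = 0.891289.
Q̄ = (S₀/π) × [bracket] = (2903/π) × 0.891289 = 823.60 W/m².
— Configuration B (φ=+24.1°):
Solar declination: sin δ = sin ε · sin λ_s = sin 36.20° × sin 223.1° = -0.40355, so δ = -23.800°.
cos H₀ = −tan(+24.1°) tan(-23.800°) = 0.1973, H₀ = 1.3722 rad.
Bracket: H₀ sin φ sin δ + cos φ cos δ sin H₀ = 1.3722×0.40833×-0.40355 + 0.91283×0.91496×0.98034 = -0.226113 + 0.818783 = 0.592670.
Q̄ = (S₀/π) × [bracket] = (2903/π) × 0.592670 = 547.66 W/m².
Ratio Q̄_A / Q̄_B = 823.60 / 547.66 = 1.504.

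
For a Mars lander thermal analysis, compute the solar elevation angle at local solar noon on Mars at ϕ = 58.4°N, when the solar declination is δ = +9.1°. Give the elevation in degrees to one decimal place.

At local noon the hour angle is zero, so the zenith angle equals |ϕ − δ| = |+58.4° − (+9.100°)| = 49.300°.
Elevation = 90° − 49.300° = 40.7°.

40.7°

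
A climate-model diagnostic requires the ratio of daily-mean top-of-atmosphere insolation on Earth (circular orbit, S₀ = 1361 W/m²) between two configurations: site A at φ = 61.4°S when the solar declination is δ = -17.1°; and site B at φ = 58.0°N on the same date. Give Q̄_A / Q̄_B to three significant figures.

— Configuration A (φ=-61.4°):
cos H₀ = −tan(-61.4°) tan(-17.100°) = -0.5643, H₀ = 2.1703 rad.
Bracket: H₀ sin φ sin δ + cos φ cos δ sin H₀ = 2.1703×-0.87798×-0.29404 + 0.47869×0.95579×0.82560 = 0.560287 + 0.377734 = 0.938021.
Q̄ = (S₀/π) × [bracket] = (1361/π) × 0.938021 = 406.37 W/m².
— Configuration B (φ=+58.0°):
cos H₀ = −tan(+58.0°) tan(-17.100°) = 0.4923, H₀ = 1.0560 rad.
Bracket: H₀ sin φ sin δ + cos φ cos δ sin H₀ = 1.0560×0.84805×-0.29404 + 0.52992×0.95579×0.87041 = -0.263325 + 0.440856 = 0.177531.
Q̄ = (S₀/π) × [bracket] = (1361/π) × 0.177531 = 76.910 W/m².
Ratio Q̄_A / Q̄_B = 406.37 / 76.910 = 5.284.

Q̄_A / Q̄_B ≈ 5.28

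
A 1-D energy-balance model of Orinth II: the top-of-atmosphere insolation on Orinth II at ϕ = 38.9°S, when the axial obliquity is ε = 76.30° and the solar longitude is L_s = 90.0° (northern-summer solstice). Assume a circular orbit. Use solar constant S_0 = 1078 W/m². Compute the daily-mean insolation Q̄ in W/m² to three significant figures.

Solar declination: sin δ = sin ε · sin L_s = sin 76.30° × sin 90.0° = 0.97155, so δ = +76.300°.
cos h₀ = −tan(-38.9°) tan(+76.300°) = 3.3100 ≥ 1 ⇒ polar night, h₀ = 0 and Q̄ = 0.

Q̄ ≈ 0.00 W/m²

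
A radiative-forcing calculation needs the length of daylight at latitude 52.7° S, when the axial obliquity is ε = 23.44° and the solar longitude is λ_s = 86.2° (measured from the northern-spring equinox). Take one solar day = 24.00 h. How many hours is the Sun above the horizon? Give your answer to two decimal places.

7.39 h

Solar declination: sin δ = sin ε · sin λ_s = sin 23.44° × sin 86.2° = 0.39691, so δ = +23.385°.
cos H₀ = −tan φ · tan δ = −tan(-52.7°) × tan(+23.385°) = 0.5677, so H₀ = 0.9671 rad = 55.41°.
Daylight = 2H₀/(2π) × 24.00 h = (0.9671/π) × 24.00 = 7.39 h.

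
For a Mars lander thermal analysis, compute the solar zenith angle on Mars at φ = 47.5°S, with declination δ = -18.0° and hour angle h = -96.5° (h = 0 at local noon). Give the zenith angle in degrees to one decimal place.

θ_z = 81.1°

cos θ_z = sin φ sin δ + cos φ cos δ cos h = 0.227831 + -0.072736 = 0.155095.
θ_z = arccos(0.155095) = 81.1°.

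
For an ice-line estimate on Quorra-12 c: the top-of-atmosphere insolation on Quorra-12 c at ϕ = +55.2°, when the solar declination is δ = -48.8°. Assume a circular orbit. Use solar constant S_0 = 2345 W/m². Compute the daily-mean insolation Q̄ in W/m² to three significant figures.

cos h₀ = −tan(+55.2°) tan(-48.800°) = 1.6435 ≥ 1 ⇒ polar night, h₀ = 0 and Q̄ = 0.

Q̄ ≈ 0.00 W/m²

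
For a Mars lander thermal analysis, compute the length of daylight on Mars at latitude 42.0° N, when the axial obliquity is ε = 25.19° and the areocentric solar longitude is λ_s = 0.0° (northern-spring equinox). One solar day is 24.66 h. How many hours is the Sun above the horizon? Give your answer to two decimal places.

12.33 h

sin δ = sin 25.19° × sin 0.0° = 0.00000, so δ = +0.000°.
cos H₀ = −tan φ · tan δ = −tan(+42.0°) × tan(+0.000°) = -0.0000, so H₀ = 1.5708 rad = 90.00°.
Daylight = 2H₀/(2π) × 24.66 h = (1.5708/π) × 24.66 = 12.33 h.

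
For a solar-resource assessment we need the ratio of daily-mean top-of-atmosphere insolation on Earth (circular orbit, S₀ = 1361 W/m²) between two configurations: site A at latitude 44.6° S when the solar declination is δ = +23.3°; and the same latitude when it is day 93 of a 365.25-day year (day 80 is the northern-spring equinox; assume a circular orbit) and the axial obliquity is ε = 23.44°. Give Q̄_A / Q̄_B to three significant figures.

— Configuration A (φ=-44.6°):
cos H₀ = −tan(-44.6°) tan(+23.300°) = 0.4247, H₀ = 1.1322 rad.
Bracket: H₀ sin φ sin δ + cos φ cos δ sin H₀ = 1.1322×-0.70215×0.39555 + 0.71203×0.91845×0.90534 = -0.314452 + 0.592060 = 0.277608.
Q̄ = (S₀/π) × [bracket] = (1361/π) × 0.277608 = 120.27 W/m².
— Configuration B (φ=-44.6°):
Solar longitude: λ_s = 360° × (93 − 80)/365.25 = 12.813°.
sin δ = sin 23.44° × sin 12.813° = 0.08822, so δ = +5.061°.
cos H₀ = −tan(-44.6°) tan(+5.061°) = 0.0873, H₀ = 1.4833 rad.
Bracket: H₀ sin φ sin δ + cos φ cos δ sin H₀ = 1.4833×-0.70215×0.08822 + 0.71203×0.99610×0.99618 = -0.091881 + 0.706544 = 0.614663.
Q̄ = (S₀/π) × [bracket] = (1361/π) × 0.614663 = 266.28 W/m².
Ratio Q̄_A / Q̄_B = 120.27 / 266.28 = 0.4517.

Q̄_A / Q̄_B ≈ 0.452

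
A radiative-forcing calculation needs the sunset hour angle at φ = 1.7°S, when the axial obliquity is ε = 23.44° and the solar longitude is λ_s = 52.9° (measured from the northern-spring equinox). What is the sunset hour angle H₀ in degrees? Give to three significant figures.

Solar declination: sin δ = sin ε · sin λ_s = sin 23.44° × sin 52.9° = 0.31727, so δ = +18.498°.
cos H₀ = −tan φ · tan δ = −tan(-1.7°) × tan(+18.498°) = 0.0099, so H₀ = 1.5609 rad = 89.43°.

H₀ = 89.4°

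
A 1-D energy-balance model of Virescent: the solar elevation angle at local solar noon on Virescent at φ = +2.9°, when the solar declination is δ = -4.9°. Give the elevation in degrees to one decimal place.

82.2°

At local noon the hour angle is zero, so the zenith angle equals |φ − δ| = |+2.9° − (-4.900°)| = 7.800°.
Elevation = 90° − 7.800° = 82.2°.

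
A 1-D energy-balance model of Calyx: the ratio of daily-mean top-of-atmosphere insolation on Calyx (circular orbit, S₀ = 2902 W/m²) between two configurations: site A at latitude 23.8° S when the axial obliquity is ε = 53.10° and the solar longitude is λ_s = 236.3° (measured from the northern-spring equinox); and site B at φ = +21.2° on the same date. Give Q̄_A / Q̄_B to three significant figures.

Q̄_A / Q̄_B ≈ 3.22

— Configuration A (φ=-23.8°):
Solar declination: sin δ = sin ε · sin λ_s = sin 53.10° × sin 236.3° = -0.66530, so δ = -41.705°.
cos H₀ = −tan(-23.8°) tan(-41.705°) = -0.3930, H₀ = 1.9747 rad.
Bracket: H₀ sin φ sin δ + cos φ cos δ sin H₀ = 1.9747×-0.40355×-0.66530 + 0.91496×0.74658×0.91952 = 0.530171 + 0.628116 = 1.158287.
Q̄ = (S₀/π) × [bracket] = (2902/π) × 1.158287 = 1070.0 W/m².
— Configuration B (φ=+21.2°):
cos H₀ = −tan(+21.2°) tan(-41.705°) = 0.3456, H₀ = 1.2179 rad.
Bracket: H₀ sin φ sin δ + cos φ cos δ sin H₀ = 1.2179×0.36162×-0.66530 + 0.93232×0.74658×0.93836 = -0.293009 + 0.653147 = 0.360138.
Q̄ = (S₀/π) × [bracket] = (2902/π) × 0.360138 = 332.67 W/m².
Ratio Q̄_A / Q̄_B = 1070.0 / 332.67 = 3.216.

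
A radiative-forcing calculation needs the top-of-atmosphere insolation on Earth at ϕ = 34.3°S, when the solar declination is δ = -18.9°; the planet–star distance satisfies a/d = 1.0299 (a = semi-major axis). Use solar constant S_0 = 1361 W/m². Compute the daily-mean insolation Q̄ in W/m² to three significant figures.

Q̄ ≈ 501 W/m²

cos h₀ = −tan(-34.3°) tan(-18.900°) = -0.2336, h₀ = 1.8065 rad.
Bracket: h₀ sin ϕ sin δ + cos ϕ cos δ sin h₀ = 1.8065×-0.56353×-0.32392 + 0.82610×0.94609×0.97234 = 0.329756 + 0.759947 = 1.089703.
Inverse-square distance factor (a/d)² = 1.0299² = 1.060694.
Q̄ = (S_0/π) × 1.060694 × [bracket] = (1361/π) × 1.060694 × 1.089703 = 500.7 W/m².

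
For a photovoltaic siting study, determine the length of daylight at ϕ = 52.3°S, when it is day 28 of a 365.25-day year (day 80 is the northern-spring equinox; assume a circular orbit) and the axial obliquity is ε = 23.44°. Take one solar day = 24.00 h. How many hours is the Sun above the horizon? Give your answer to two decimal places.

15.33 h

Solar longitude: L_s = 360° × (28 − 80)/365.25 = -51.253°, i.e. -51.253° + 360° = 308.747°.
sin δ = sin 23.44° × sin 308.747° = -0.31024, so δ = -18.074°.
cos h₀ = −tan ϕ · tan δ = −tan(-52.3°) × tan(-18.074°) = -0.4222, so h₀ = 2.0067 rad = 114.98°.
Daylight = 2h₀/(2π) × 24.00 h = (2.0067/π) × 24.00 = 15.33 h.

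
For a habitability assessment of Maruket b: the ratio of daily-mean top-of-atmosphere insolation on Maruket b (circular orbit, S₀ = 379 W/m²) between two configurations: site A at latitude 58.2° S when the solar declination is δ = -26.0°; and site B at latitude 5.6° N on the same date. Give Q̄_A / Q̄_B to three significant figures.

Q̄_A / Q̄_B ≈ 1.47

— Configuration A (φ=-58.2°):
cos H₀ = −tan(-58.2°) tan(-26.000°) = -0.7866, H₀ = 2.4761 rad.
Bracket: H₀ sin φ sin δ + cos φ cos δ sin H₀ = 2.4761×-0.84989×-0.43837 + 0.52696×0.89879×0.61742 = 0.922511 + 0.292426 = 1.214937.
Q̄ = (S₀/π) × [bracket] = (379/π) × 1.214937 = 146.57 W/m².
— Configuration B (φ=+5.6°):
cos H₀ = −tan(+5.6°) tan(-26.000°) = 0.0478, H₀ = 1.5230 rad.
Bracket: H₀ sin φ sin δ + cos φ cos δ sin H₀ = 1.5230×0.09758×-0.43837 + 0.99523×0.89879×0.99886 = -0.065148 + 0.893483 = 0.828335.
Q̄ = (S₀/π) × [bracket] = (379/π) × 0.828335 = 99.930 W/m².
Ratio Q̄_A / Q̄_B = 146.57 / 99.930 = 1.467.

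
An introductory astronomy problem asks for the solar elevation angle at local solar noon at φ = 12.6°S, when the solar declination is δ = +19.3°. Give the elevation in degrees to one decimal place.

At local noon the hour angle is zero, so the zenith angle equals |φ − δ| = |-12.6° − (+19.300°)| = 31.900°.
Elevation = 90° − 31.900° = 58.1°.

58.1°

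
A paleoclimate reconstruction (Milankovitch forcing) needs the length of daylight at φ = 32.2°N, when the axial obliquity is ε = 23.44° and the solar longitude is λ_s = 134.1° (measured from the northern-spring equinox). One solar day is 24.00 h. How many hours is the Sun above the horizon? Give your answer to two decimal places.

Solar declination: sin δ = sin ε · sin λ_s = sin 23.44° × sin 134.1° = 0.28566, so δ = +16.598°.
cos H₀ = −tan φ · tan δ = −tan(+32.2°) × tan(+16.598°) = -0.1877, so H₀ = 1.7596 rad = 100.82°.
Daylight = 2H₀/(2π) × 24.00 h = (1.7596/π) × 24.00 = 13.44 h.

13.44 h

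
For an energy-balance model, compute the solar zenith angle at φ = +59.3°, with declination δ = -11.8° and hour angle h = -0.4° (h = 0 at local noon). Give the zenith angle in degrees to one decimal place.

θ_z = 71.1°

cos θ_z = sin φ sin δ + cos φ cos δ cos h = -0.175836 + 0.499742 = 0.323906.
θ_z = arccos(0.323906) = 71.1°.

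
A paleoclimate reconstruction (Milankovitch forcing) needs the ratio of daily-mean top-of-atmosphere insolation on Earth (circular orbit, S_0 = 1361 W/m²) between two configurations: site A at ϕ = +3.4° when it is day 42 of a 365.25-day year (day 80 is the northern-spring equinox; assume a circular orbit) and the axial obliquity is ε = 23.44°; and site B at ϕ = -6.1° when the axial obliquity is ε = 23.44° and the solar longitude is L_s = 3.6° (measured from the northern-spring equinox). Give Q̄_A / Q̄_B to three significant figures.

— Configuration A (ϕ=+3.4°):
Solar longitude: L_s = 360° × (42 − 80)/365.25 = -37.454°, i.e. -37.454° + 360° = 322.546°.
sin δ = sin 23.44° × sin 322.546° = -0.24190, so δ = -13.999°.
cos h₀ = −tan(+3.4°) tan(-13.999°) = 0.0148, h₀ = 1.5560 rad.
Bracket: h₀ sin ϕ sin δ + cos ϕ cos δ sin h₀ = 1.5560×0.05931×-0.24190 + 0.99824×0.97030×0.99989 = -0.022324 + 0.968486 = 0.946162.
Q̄ = (S_0/π) × [bracket] = (1361/π) × 0.946162 = 409.90 W/m².
— Configuration B (ϕ=-6.1°):
Solar declination: sin δ = sin ε · sin L_s = sin 23.44° × sin 3.6° = 0.02498, so δ = +1.431°.
cos h₀ = −tan(-6.1°) tan(+1.431°) = 0.0027, h₀ = 1.5681 rad.
Bracket: h₀ sin ϕ sin δ + cos ϕ cos δ sin h₀ = 1.5681×-0.10626×0.02498 + 0.99434×0.99969×1.00000 = -0.004162 + 0.994032 = 0.989870.
Q̄ = (S_0/π) × [bracket] = (1361/π) × 0.989870 = 428.83 W/m².
Ratio Q̄_A / Q̄_B = 409.90 / 428.83 = 0.9559.

Q̄_A / Q̄_B ≈ 0.956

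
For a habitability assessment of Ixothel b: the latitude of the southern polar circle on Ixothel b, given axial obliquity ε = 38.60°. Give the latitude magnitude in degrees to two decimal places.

The polar circle is the lowest latitude that experiences at least one full rotation of continuous darkness at the northern-summer solstice; it lies at |φ| = 90° − ε = 90° − 38.60° = 51.40°.

51.40°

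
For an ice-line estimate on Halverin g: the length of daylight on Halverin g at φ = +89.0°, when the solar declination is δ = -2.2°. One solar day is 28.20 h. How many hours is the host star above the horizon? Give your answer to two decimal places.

0.00 h

cos H₀ = −tan φ · tan δ = 2.2009 ≥ 1, so the host star never rises (polar night) and H₀ = 0.
Daylight = 2H₀/(2π) × 28.20 h = (0.0000/π) × 28.20 = 0.00 h.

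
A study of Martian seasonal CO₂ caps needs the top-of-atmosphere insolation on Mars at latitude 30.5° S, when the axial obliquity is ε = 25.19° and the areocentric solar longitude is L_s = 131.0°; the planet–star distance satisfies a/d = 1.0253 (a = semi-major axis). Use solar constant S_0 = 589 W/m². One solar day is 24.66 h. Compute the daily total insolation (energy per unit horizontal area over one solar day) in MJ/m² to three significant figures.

10.1 MJ/m²

sin δ = sin 25.19° × sin 131.0° = 0.32122, so δ = +18.737°.
cos h₀ = −tan(-30.5°) tan(+18.737°) = 0.1998, h₀ = 1.3696 rad.
Bracket: h₀ sin ϕ sin δ + cos ϕ cos δ sin h₀ = 1.3696×-0.50754×0.32122 + 0.86163×0.94700×0.97984 = -0.223289 + 0.799514 = 0.576225.
Inverse-square distance factor (a/d)² = 1.0253² = 1.051240.
Q̄ = (S_0/π) × 1.051240 × [bracket] = (589/π) × 1.051240 × 0.576225 = 113.57 W/m².
Daily total = Q̄ × 24.66 h × 3600 s/h = 113.57 × 24.66 × 3600 / 10⁶ = 10.08 MJ/m².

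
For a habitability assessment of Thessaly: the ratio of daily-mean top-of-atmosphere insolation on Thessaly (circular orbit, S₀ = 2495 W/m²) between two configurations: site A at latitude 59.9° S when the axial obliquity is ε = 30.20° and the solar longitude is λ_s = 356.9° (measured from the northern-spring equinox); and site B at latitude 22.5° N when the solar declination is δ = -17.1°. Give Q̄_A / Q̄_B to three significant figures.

— Configuration A (φ=-59.9°):
Solar declination: sin δ = sin ε · sin λ_s = sin 30.20° × sin 356.9° = -0.02720, so δ = -1.559°.
cos H₀ = −tan(-59.9°) tan(-1.559°) = -0.0469, H₀ = 1.6178 rad.
Bracket: H₀ sin φ sin δ + cos φ cos δ sin H₀ = 1.6178×-0.86515×-0.02720 + 0.50151×0.99963×0.99890 = 0.038070 + 0.500773 = 0.538843.
Q̄ = (S₀/π) × [bracket] = (2495/π) × 0.538843 = 427.94 W/m².
— Configuration B (φ=+22.5°):
cos H₀ = −tan(+22.5°) tan(-17.100°) = 0.1274, H₀ = 1.4430 rad.
Bracket: H₀ sin φ sin δ + cos φ cos δ sin H₀ = 1.4430×0.38268×-0.29404 + 0.92388×0.95579×0.99185 = -0.162371 + 0.875839 = 0.713468.
Q̄ = (S₀/π) × [bracket] = (2495/π) × 0.713468 = 566.62 W/m².
Ratio Q̄_A / Q̄_B = 427.94 / 566.62 = 0.7553.

Q̄_A / Q̄_B ≈ 0.755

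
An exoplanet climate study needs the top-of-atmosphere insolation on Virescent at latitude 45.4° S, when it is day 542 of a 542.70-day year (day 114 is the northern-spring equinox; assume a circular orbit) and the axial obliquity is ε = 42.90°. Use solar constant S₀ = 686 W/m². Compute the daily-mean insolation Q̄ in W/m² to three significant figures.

Q̄ ≈ 327 W/m²

Solar longitude: λ_s = 360° × (542 − 114)/542.70 = 283.914°.
sin δ = sin 42.90° × sin 283.914° = -0.66075, so δ = -41.357°.
cos H₀ = −tan(-45.4°) tan(-41.357°) = -0.8927, H₀ = 2.6740 rad.
Bracket: H₀ sin φ sin δ + cos φ cos δ sin H₀ = 2.6740×-0.71203×-0.66075 + 0.70215×0.75061×0.45073 = 1.258047 + 0.237553 = 1.495600.
Q̄ = (S₀/π) × [bracket] = (686/π) × 1.495600 = 326.6 W/m².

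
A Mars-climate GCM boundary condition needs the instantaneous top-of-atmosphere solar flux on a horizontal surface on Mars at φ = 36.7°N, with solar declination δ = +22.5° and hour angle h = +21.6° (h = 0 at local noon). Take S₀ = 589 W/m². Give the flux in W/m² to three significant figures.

540 W/m²

cos θ_z = sin φ sin δ + cos φ cos δ cos h = 0.228701 + 0.688726 = 0.917427.
Flux = S₀ · cos θ_z = 589 × 0.917427 = 540.4 W/m².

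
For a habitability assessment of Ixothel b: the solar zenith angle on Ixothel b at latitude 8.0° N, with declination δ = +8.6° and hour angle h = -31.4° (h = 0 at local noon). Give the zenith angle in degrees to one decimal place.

θ_z = 31.1°

cos θ_z = sin φ sin δ + cos φ cos δ cos h = 0.020811 + 0.835740 = 0.856551.
θ_z = arccos(0.856551) = 31.1°.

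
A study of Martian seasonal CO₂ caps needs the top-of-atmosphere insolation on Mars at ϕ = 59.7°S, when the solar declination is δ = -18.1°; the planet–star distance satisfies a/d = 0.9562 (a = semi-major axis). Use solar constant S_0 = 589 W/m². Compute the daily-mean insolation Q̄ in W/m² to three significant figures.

cos h₀ = −tan(-59.7°) tan(-18.100°) = -0.5593, h₀ = 2.1644 rad.
Bracket: h₀ sin ϕ sin δ + cos ϕ cos δ sin h₀ = 2.1644×-0.86340×-0.31068 + 0.50453×0.95052×0.82894 = 0.580581 + 0.397531 = 0.978112.
Inverse-square distance factor (a/d)² = 0.9562² = 0.914318.
Q̄ = (S_0/π) × 0.914318 × [bracket] = (589/π) × 0.914318 × 0.978112 = 167.7 W/m².

Q̄ ≈ 168 W/m²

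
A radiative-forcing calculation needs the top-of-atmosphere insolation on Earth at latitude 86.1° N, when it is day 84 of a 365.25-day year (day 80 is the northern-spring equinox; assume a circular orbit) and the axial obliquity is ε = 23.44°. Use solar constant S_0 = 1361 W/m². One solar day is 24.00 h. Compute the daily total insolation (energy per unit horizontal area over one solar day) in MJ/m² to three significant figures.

Solar longitude: L_s = 360° × (84 − 80)/365.25 = 3.943°.
sin δ = sin 23.44° × sin 3.943° = 0.02735, so δ = +1.567°.
cos h₀ = −tan(+86.1°) tan(+1.567°) = -0.4013, h₀ = 1.9838 rad.
Bracket: h₀ sin ϕ sin δ + cos ϕ cos δ sin h₀ = 1.9838×0.99768×0.02735 + 0.06802×0.99963×0.91593 = 0.054131 + 0.062279 = 0.116410.
Q̄ = (S_0/π) × [bracket] = (1361/π) × 0.116410 = 50.431 W/m².
Daily total = Q̄ × 24.00 h × 3600 s/h = 50.431 × 24.00 × 3600 / 10⁶ = 4.357 MJ/m².

4.36 MJ/m²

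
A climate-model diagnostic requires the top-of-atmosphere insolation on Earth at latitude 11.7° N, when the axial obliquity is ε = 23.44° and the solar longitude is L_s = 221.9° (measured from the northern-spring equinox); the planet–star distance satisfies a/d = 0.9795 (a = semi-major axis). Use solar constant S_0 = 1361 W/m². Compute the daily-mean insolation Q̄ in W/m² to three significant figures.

Solar declination: sin δ = sin ε · sin L_s = sin 23.44° × sin 221.9° = -0.26566, so δ = -15.406°.
cos h₀ = −tan(+11.7°) tan(-15.406°) = 0.0571, h₀ = 1.5137 rad.
Bracket: h₀ sin ϕ sin δ + cos ϕ cos δ sin h₀ = 1.5137×0.20279×-0.26566 + 0.97922×0.96407×0.99837 = -0.081548 + 0.942498 = 0.860950.
Inverse-square distance factor (a/d)² = 0.9795² = 0.959420.
Q̄ = (S_0/π) × 0.959420 × [bracket] = (1361/π) × 0.959420 × 0.860950 = 357.8 W/m².

Q̄ ≈ 358 W/m²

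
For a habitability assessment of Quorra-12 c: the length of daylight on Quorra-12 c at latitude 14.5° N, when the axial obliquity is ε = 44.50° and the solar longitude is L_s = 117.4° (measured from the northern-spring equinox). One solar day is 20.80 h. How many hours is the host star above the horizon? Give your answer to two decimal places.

Solar declination: sin δ = sin ε · sin L_s = sin 44.50° × sin 117.4° = 0.62228, so δ = +38.483°.
cos h₀ = −tan ϕ · tan δ = −tan(+14.5°) × tan(+38.483°) = -0.2056, so h₀ = 1.7779 rad = 101.86°.
Daylight = 2h₀/(2π) × 20.80 h = (1.7779/π) × 20.80 = 11.77 h.

11.77 h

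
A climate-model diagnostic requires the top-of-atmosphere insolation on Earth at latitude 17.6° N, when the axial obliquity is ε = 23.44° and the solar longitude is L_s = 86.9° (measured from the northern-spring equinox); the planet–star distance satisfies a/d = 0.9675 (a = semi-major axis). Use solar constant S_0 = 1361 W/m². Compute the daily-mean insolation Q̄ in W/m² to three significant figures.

Q̄ ≈ 435 W/m²

Solar declination: sin δ = sin ε · sin L_s = sin 23.44° × sin 86.9° = 0.39721, so δ = +23.404°.
cos h₀ = −tan(+17.6°) tan(+23.404°) = -0.1373, h₀ = 1.7085 rad.
Bracket: h₀ sin ϕ sin δ + cos ϕ cos δ sin h₀ = 1.7085×0.30237×0.39721 + 0.95319×0.91773×0.99053 = 0.205198 + 0.866487 = 1.071685.
Inverse-square distance factor (a/d)² = 0.9675² = 0.936056.
Q̄ = (S_0/π) × 0.936056 × [bracket] = (1361/π) × 0.936056 × 1.071685 = 434.6 W/m².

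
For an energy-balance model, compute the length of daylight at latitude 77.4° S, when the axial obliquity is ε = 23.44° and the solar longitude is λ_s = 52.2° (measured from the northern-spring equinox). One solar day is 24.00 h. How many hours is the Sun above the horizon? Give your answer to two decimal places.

Solar declination: sin δ = sin ε · sin λ_s = sin 23.44° × sin 52.2° = 0.31431, so δ = +18.319°.
cos H₀ = −tan φ · tan δ = 1.4812 ≥ 1, so the Sun never rises (polar night) and H₀ = 0.
Daylight = 2H₀/(2π) × 24.00 h = (0.0000/π) × 24.00 = 0.00 h.

0.00 h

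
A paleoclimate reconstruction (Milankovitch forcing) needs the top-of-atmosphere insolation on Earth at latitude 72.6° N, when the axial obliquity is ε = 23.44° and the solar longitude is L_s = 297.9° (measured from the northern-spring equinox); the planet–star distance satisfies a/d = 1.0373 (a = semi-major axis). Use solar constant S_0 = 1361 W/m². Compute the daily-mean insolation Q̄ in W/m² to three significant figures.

Q̄ ≈ 0.00 W/m²

Solar declination: sin δ = sin ε · sin L_s = sin 23.44° × sin 297.9° = -0.35155, so δ = -20.582°.
cos h₀ = −tan(+72.6°) tan(-20.582°) = 1.1983 ≥ 1 ⇒ polar night, h₀ = 0 and Q̄ = 0.
Inverse-square distance factor (a/d)² = 1.0373² = 1.075991.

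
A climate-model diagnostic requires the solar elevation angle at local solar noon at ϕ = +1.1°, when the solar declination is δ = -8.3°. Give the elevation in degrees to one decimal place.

80.6°

At local noon the hour angle is zero, so the zenith angle equals |ϕ − δ| = |+1.1° − (-8.300°)| = 9.400°.
Elevation = 90° − 9.400° = 80.6°.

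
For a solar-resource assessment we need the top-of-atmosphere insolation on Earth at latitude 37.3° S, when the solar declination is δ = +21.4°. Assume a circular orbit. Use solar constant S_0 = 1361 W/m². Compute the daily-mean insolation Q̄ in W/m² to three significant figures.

Q̄ ≈ 185 W/m²

cos h₀ = −tan(-37.3°) tan(+21.400°) = 0.2985, h₀ = 1.2676 rad.
Bracket: h₀ sin ϕ sin δ + cos ϕ cos δ sin h₀ = 1.2676×-0.60599×0.36488 + 0.79547×0.93106×0.95440 = -0.280284 + 0.706858 = 0.426574.
Q̄ = (S_0/π) × [bracket] = (1361/π) × 0.426574 = 184.8 W/m².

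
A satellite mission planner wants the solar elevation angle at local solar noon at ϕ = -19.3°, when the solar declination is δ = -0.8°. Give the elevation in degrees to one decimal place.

At local noon the hour angle is zero, so the zenith angle equals |ϕ − δ| = |-19.3° − (-0.800°)| = 18.500°.
Elevation = 90° − 18.500° = 71.5°.

71.5°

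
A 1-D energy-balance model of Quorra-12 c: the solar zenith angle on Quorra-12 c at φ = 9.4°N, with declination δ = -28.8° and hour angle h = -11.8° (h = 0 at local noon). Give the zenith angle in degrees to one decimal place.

θ_z = 39.9°

cos θ_z = sin φ sin δ + cos φ cos δ cos h = -0.078683 + 0.846270 = 0.767587.
θ_z = arccos(0.767587) = 39.9°.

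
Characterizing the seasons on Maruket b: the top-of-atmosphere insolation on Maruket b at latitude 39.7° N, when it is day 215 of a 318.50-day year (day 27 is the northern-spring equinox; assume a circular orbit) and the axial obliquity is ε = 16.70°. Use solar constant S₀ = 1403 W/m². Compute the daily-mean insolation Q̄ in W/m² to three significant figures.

Q̄ ≈ 273 W/m²

Solar longitude: λ_s = 360° × (215 − 27)/318.50 = 212.496°.
sin δ = sin 16.70° × sin 212.496° = -0.15438, so δ = -8.881°.
cos H₀ = −tan(+39.7°) tan(-8.881°) = 0.1297, H₀ = 1.4407 rad.
Bracket: H₀ sin φ sin δ + cos φ cos δ sin H₀ = 1.4407×0.63877×-0.15438 + 0.76940×0.98801×0.99155 = -0.142072 + 0.753751 = 0.611679.
Q̄ = (S₀/π) × [bracket] = (1403/π) × 0.611679 = 273.2 W/m².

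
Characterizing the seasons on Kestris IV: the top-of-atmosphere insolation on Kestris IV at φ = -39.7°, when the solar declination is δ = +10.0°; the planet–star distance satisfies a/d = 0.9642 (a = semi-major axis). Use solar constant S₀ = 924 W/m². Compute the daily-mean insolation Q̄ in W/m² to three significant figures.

cos H₀ = −tan(-39.7°) tan(+10.000°) = 0.1464, H₀ = 1.4239 rad.
Bracket: H₀ sin φ sin δ + cos φ cos δ sin H₀ = 1.4239×-0.63877×0.17365 + 0.76940×0.98481×0.98923 = -0.157942 + 0.749552 = 0.591610.
Inverse-square distance factor (a/d)² = 0.9642² = 0.929682.
Q̄ = (S₀/π) × 0.929682 × [bracket] = (924/π) × 0.929682 × 0.591610 = 161.8 W/m².

Q̄ ≈ 162 W/m²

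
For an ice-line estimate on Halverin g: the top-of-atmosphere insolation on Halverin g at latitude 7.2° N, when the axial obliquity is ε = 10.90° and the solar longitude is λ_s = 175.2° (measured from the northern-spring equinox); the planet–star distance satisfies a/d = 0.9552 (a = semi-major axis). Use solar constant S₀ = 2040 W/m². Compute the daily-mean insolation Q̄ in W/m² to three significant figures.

Solar declination: sin δ = sin ε · sin λ_s = sin 10.90° × sin 175.2° = 0.01582, so δ = +0.907°.
cos H₀ = −tan(+7.2°) tan(+0.907°) = -0.0020, H₀ = 1.5728 rad.
Bracket: H₀ sin φ sin δ + cos φ cos δ sin H₀ = 1.5728×0.12533×0.01582 + 0.99211×0.99987×1.00000 = 0.003118 + 0.991981 = 0.995099.
Inverse-square distance factor (a/d)² = 0.9552² = 0.912407.
Q̄ = (S₀/π) × 0.912407 × [bracket] = (2040/π) × 0.912407 × 0.995099 = 589.6 W/m².

Q̄ ≈ 590 W/m²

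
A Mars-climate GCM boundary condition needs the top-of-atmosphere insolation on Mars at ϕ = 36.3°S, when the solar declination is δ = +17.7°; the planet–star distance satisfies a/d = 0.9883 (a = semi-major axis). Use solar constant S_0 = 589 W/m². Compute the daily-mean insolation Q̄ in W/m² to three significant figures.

Q̄ ≈ 92.7 W/m²

cos h₀ = −tan(-36.3°) tan(+17.700°) = 0.2344, h₀ = 1.3342 rad.
Bracket: h₀ sin ϕ sin δ + cos ϕ cos δ sin h₀ = 1.3342×-0.59201×0.30403 + 0.80593×0.95266×0.97213 = -0.240141 + 0.746379 = 0.506238.
Inverse-square distance factor (a/d)² = 0.9883² = 0.976737.
Q̄ = (S_0/π) × 0.976737 × [bracket] = (589/π) × 0.976737 × 0.506238 = 92.70 W/m².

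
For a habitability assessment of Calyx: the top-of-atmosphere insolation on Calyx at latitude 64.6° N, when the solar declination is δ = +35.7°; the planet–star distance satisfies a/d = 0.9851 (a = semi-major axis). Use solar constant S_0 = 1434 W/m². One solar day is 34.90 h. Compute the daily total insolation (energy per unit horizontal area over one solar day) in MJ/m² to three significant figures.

92.2 MJ/m²

cos h₀ = −tan(+64.6°) tan(+35.700°) = -1.5133 ≤ −1 ⇒ polar day, h₀ = π.
Bracket: h₀ sin ϕ sin δ + cos ϕ cos δ sin h₀ = 3.1416×0.90334×0.58354 + 0.42894×0.81208×0.00000 = 1.656047 + 0.000000 = 1.656047.
Inverse-square distance factor (a/d)² = 0.9851² = 0.970422.
Q̄ = (S_0/π) × 0.970422 × [bracket] = (1434/π) × 0.970422 × 1.656047 = 733.55 W/m².
Daily total = Q̄ × 34.90 h × 3600 s/h = 733.55 × 34.90 × 3600 / 10⁶ = 92.16 MJ/m².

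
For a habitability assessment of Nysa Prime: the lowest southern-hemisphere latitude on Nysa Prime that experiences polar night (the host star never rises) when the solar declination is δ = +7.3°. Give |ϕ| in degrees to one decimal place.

Polar night requires cos h₀ = −tan ϕ tan δ ≥ 1, i.e. tan ϕ tan δ ≤ −1.
The boundary is |tan ϕ| · |tan δ| = 1, so |ϕ| = 90° − |δ| = 90° − 7.3° = 82.7° in the southern hemisphere.

|ϕ| = 82.7°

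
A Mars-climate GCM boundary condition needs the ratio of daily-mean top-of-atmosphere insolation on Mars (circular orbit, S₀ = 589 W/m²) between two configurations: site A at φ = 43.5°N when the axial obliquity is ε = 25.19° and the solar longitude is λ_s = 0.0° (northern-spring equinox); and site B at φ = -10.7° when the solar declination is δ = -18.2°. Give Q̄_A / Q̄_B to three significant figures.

— Configuration A (φ=+43.5°):
Solar declination: sin δ = sin ε · sin λ_s = sin 25.19° × sin 0.0° = 0.00000, so δ = +0.000°.
cos H₀ = −tan(+43.5°) tan(+0.000°) = -0.0000, H₀ = 1.5708 rad.
Bracket: H₀ sin φ sin δ + cos φ cos δ sin H₀ = 1.5708×0.68835×0.00000 + 0.72537×1.00000×1.00000 = 0.000000 + 0.725370 = 0.725370.
Q̄ = (S₀/π) × [bracket] = (589/π) × 0.725370 = 136.00 W/m².
— Configuration B (φ=-10.7°):
cos H₀ = −tan(-10.7°) tan(-18.200°) = -0.0621, H₀ = 1.6330 rad.
Bracket: H₀ sin φ sin δ + cos φ cos δ sin H₀ = 1.6330×-0.18567×-0.31233 + 0.98261×0.94997×0.99807 = 0.094698 + 0.931648 = 1.026346.
Q̄ = (S₀/π) × [bracket] = (589/π) × 1.026346 = 192.42 W/m².
Ratio Q̄_A / Q̄_B = 136.00 / 192.42 = 0.7068.

Q̄_A / Q̄_B ≈ 0.707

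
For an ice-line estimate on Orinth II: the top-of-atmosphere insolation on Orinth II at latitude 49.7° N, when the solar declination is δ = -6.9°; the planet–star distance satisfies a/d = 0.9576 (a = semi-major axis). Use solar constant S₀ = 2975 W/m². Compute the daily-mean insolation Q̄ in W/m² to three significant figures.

cos H₀ = −tan(+49.7°) tan(-6.900°) = 0.1427, H₀ = 1.4276 rad.
Bracket: H₀ sin φ sin δ + cos φ cos δ sin H₀ = 1.4276×0.76267×-0.12014 + 0.64679×0.99276×0.98977 = -0.130807 + 0.635538 = 0.504731.
Inverse-square distance factor (a/d)² = 0.9576² = 0.916998.
Q̄ = (S₀/π) × 0.916998 × [bracket] = (2975/π) × 0.916998 × 0.504731 = 438.3 W/m².

Q̄ ≈ 438 W/m²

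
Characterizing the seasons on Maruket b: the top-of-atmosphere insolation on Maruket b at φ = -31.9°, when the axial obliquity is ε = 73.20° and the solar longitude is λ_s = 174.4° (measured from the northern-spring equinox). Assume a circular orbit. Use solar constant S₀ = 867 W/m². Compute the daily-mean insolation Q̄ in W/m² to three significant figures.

Solar declination: sin δ = sin ε · sin λ_s = sin 73.20° × sin 174.4° = 0.09342, so δ = +5.360°.
cos H₀ = −tan(-31.9°) tan(+5.360°) = 0.0584, H₀ = 1.5124 rad.
Bracket: H₀ sin φ sin δ + cos φ cos δ sin H₀ = 1.5124×-0.52844×0.09342 + 0.84897×0.99563×0.99829 = -0.074662 + 0.843815 = 0.769153.
Q̄ = (S₀/π) × [bracket] = (867/π) × 0.769153 = 212.3 W/m².

Q̄ ≈ 212 W/m²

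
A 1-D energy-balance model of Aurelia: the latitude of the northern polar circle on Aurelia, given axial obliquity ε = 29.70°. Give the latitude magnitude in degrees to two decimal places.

60.30°

The polar circle is the lowest latitude that experiences at least one full rotation of continuous daylight at the northern-summer solstice; it lies at |φ| = 90° − ε = 90° − 29.70° = 60.30°.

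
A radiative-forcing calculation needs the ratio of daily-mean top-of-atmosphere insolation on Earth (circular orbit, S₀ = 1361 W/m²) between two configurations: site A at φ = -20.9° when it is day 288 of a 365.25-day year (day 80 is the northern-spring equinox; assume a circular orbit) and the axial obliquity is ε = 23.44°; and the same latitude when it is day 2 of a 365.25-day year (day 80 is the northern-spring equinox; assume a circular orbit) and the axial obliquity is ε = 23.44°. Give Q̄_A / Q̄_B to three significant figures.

— Configuration A (φ=-20.9°):
Solar longitude: λ_s = 360° × (288 − 80)/365.25 = 205.010°.
sin δ = sin 23.44° × sin 205.010° = -0.16818, so δ = -9.682°.
cos H₀ = −tan(-20.9°) tan(-9.682°) = -0.0651, H₀ = 1.6360 rad.
Bracket: H₀ sin φ sin δ + cos φ cos δ sin H₀ = 1.6360×-0.35674×-0.16818 + 0.93420×0.98576×0.99788 = 0.098154 + 0.918945 = 1.017099.
Q̄ = (S₀/π) × [bracket] = (1361/π) × 1.017099 = 440.63 W/m².
— Configuration B (φ=-20.9°):
Solar longitude: λ_s = 360° × (2 − 80)/365.25 = -76.879°, i.e. -76.879° + 360° = 283.121°.
sin δ = sin 23.44° × sin 283.121° = -0.38740, so δ = -22.793°.
cos H₀ = −tan(-20.9°) tan(-22.793°) = -0.1605, H₀ = 1.7320 rad.
Bracket: H₀ sin φ sin δ + cos φ cos δ sin H₀ = 1.7320×-0.35674×-0.38740 + 0.93420×0.92191×0.98704 = 0.239364 + 0.850087 = 1.089451.
Q̄ = (S₀/π) × [bracket] = (1361/π) × 1.089451 = 471.97 W/m².
Ratio Q̄_A / Q̄_B = 440.63 / 471.97 = 0.9336.

Q̄_A / Q̄_B ≈ 0.934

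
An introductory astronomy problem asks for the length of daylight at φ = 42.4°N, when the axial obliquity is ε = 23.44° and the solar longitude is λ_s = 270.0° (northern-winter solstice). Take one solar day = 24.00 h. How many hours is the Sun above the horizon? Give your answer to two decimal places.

8.89 h

Solar declination: sin δ = sin ε · sin λ_s = sin 23.44° × sin 270.0° = -0.39779, so δ = -23.440°.
cos H₀ = −tan φ · tan δ = −tan(+42.4°) × tan(-23.440°) = 0.3959, so H₀ = 1.1637 rad = 66.68°.
Daylight = 2H₀/(2π) × 24.00 h = (1.1637/π) × 24.00 = 8.89 h.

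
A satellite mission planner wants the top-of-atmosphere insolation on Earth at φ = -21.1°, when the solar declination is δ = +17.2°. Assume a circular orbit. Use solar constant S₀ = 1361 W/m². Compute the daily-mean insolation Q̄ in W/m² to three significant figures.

Q̄ ≈ 316 W/m²

cos H₀ = −tan(-21.1°) tan(+17.200°) = 0.1194, H₀ = 1.4511 rad.
Bracket: H₀ sin φ sin δ + cos φ cos δ sin H₀ = 1.4511×-0.36000×0.29571 + 0.93295×0.95528×0.99284 = -0.154478 + 0.884847 = 0.730369.
Q̄ = (S₀/π) × [bracket] = (1361/π) × 0.730369 = 316.4 W/m².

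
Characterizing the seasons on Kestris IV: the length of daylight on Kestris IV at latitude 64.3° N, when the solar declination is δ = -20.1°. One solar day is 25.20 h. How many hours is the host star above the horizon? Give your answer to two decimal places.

cos H₀ = −tan φ · tan δ = −tan(+64.3°) × tan(-20.100°) = 0.7604, so H₀ = 0.7069 rad = 40.50°.
Daylight = 2H₀/(2π) × 25.20 h = (0.7069/π) × 25.20 = 5.67 h.

5.67 h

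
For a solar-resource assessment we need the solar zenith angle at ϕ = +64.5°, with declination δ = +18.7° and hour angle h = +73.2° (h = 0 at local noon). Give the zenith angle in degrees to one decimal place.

θ_z = 66.0°

cos θ_z = sin ϕ sin δ + cos ϕ cos δ cos h = 0.289381 + 0.117863 = 0.407244.
θ_z = arccos(0.407244) = 66.0°.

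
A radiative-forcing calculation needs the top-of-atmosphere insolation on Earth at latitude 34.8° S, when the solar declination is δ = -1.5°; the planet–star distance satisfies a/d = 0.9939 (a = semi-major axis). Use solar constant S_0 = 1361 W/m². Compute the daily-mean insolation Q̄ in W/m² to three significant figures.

Q̄ ≈ 361 W/m²

cos h₀ = −tan(-34.8°) tan(-1.500°) = -0.0182, h₀ = 1.5890 rad.
Bracket: h₀ sin ϕ sin δ + cos ϕ cos δ sin h₀ = 1.5890×-0.57071×-0.02618 + 0.82115×0.99966×0.99983 = 0.023742 + 0.820731 = 0.844473.
Inverse-square distance factor (a/d)² = 0.9939² = 0.987837.
Q̄ = (S_0/π) × 0.987837 × [bracket] = (1361/π) × 0.987837 × 0.844473 = 361.4 W/m².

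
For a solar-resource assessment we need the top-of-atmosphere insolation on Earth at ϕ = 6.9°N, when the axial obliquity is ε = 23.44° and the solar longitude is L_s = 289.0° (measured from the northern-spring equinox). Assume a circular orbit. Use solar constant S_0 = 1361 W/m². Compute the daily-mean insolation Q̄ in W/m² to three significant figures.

Solar declination: sin δ = sin ε · sin L_s = sin 23.44° × sin 289.0° = -0.37612, so δ = -22.093°.
cos h₀ = −tan(+6.9°) tan(-22.093°) = 0.0491, h₀ = 1.5217 rad.
Bracket: h₀ sin ϕ sin δ + cos ϕ cos δ sin h₀ = 1.5217×0.12014×-0.37612 + 0.99276×0.92657×0.99879 = -0.068761 + 0.918749 = 0.849988.
Q̄ = (S_0/π) × [bracket] = (1361/π) × 0.849988 = 368.2 W/m².

Q̄ ≈ 368 W/m²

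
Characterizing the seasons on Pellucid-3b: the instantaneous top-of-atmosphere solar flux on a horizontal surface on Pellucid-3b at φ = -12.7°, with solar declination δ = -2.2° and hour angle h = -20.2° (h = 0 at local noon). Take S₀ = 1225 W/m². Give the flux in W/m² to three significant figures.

1.13e+03 W/m²

cos θ_z = sin φ sin δ + cos φ cos δ cos h = 0.008439 + 0.914858 = 0.923297.
Flux = S₀ · cos θ_z = 1225 × 0.923297 = 1131 W/m².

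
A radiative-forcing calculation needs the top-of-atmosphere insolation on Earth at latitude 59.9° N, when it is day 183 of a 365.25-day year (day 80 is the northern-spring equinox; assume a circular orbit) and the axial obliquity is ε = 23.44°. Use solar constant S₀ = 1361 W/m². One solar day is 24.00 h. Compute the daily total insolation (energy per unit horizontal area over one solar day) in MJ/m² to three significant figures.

42.0 MJ/m²

Solar longitude: λ_s = 360° × (183 − 80)/365.25 = 101.520°.
sin δ = sin 23.44° × sin 101.520° = 0.38978, so δ = +22.941°.
cos H₀ = −tan(+59.9°) tan(+22.941°) = -0.7301, H₀ = 2.3893 rad.
Bracket: H₀ sin φ sin δ + cos φ cos δ sin H₀ = 2.3893×0.86515×0.38978 + 0.50151×0.92091×0.68329 = 0.805715 + 0.315574 = 1.121289.
Q̄ = (S₀/π) × [bracket] = (1361/π) × 1.121289 = 485.76 W/m².
Daily total = Q̄ × 24.00 h × 3600 s/h = 485.76 × 24.00 × 3600 / 10⁶ = 41.97 MJ/m².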